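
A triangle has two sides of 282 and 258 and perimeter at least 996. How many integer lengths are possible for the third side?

Triangle inequality: 24 < x < 540. Perimeter ≥ 996 gives x ≥ 996 − 282 − 258 = 456.
So 456 ≤ x < 540; integers 456 through 539: 84 values.

84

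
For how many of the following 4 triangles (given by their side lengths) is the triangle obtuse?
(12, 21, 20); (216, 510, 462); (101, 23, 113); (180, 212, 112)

(12,21,20): 12²+20² = 544 > 441 = 21² → acute
(216,510,462): 216²+462² = 260100 = 510² → right
(101,23,113): 23²+101² = 10730 < 12769 = 113² → obtuse
(180,212,112): 112²+180² = 44944 = 212² → right
1 of the 4 is obtuse.

1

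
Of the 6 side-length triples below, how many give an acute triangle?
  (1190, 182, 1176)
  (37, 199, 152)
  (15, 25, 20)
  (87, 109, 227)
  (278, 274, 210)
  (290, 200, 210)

1

(1190,182,1176): 182²+1176² = 1416100 = 1190² → right
(37,199,152): 37+152 ≤ 199, not a triangle
(15,25,20): 15²+20² = 625 = 25² → right
(87,109,227): 87+109 ≤ 227, not a triangle
(278,274,210): 210²+274² = 119176 > 77284 = 278² → acute
(290,200,210): 200²+210² = 84100 = 290² → right
1 of the 6 is acute.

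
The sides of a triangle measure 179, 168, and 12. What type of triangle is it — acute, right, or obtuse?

obtuse

Compare the square of the longest side to the sum of squares of the other two: 12² + 168² = 28368 < 32041 = 179².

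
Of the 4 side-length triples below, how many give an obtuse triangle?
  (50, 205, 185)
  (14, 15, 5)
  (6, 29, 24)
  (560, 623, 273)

3

(50,205,185): 50²+185² = 36725 < 42025 = 205² → obtuse
(14,15,5): 5²+14² = 221 < 225 = 15² → obtuse
(6,29,24): 6²+24² = 612 < 841 = 29² → obtuse
(560,623,273): 273²+560² = 388129 = 623² → right
3 of the 4 are obtuse.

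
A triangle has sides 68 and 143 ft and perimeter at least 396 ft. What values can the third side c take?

185 ≤ c < 211

Triangle inequality alone gives 75 < c < 211.
The perimeter condition gives c ≥ 396 − 68 − 143 = 185.
Intersecting the two: 185 ≤ c < 211.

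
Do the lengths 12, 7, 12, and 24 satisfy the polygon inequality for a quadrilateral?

A quadrilateral exists iff every side is shorter than the sum of the others — equivalently, the longest side is less than the sum of the rest.
Longest side 24 < 31 (sum of the remaining 3), so yes.

Yes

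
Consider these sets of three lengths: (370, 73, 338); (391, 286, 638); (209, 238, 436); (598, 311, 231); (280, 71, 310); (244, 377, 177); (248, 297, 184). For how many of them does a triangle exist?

6

(73,338,370): 73+338 > 370 → valid
(286,391,638): 286+391 > 638 → valid
(209,238,436): 209+238 > 436 → valid
(231,311,598): 231+311 ≤ 598 → not valid
(71,280,310): 71+280 > 310 → valid
(177,244,377): 177+244 > 377 → valid
(184,248,297): 184+248 > 297 → valid
6 of the 7 triples form a triangle.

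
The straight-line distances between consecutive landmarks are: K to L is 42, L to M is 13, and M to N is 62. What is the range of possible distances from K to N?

The maximum is all hops collinear in one direction: 42 + 13 + 62 = 117.
The longest hop is 62; the others sum to 55. Folding the others back against it leaves at least 62 − 55 = 7.

7 ≤ KN ≤ 117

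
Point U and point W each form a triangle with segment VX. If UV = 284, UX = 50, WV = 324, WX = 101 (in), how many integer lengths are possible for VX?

99

From triangle UVX: 234 < VX < 334.
From triangle WVX: 223 < VX < 425.
Intersection: 234 < VX < 334, so integers 235 through 333: 99 values.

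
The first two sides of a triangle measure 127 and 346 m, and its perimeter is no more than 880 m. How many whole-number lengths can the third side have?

188

Triangle inequality: 219 < x < 473. Perimeter ≤ 880 gives x ≤ 880 − 127 − 346 = 407.
So 219 < x ≤ 407; integers 220 through 407: 188 values.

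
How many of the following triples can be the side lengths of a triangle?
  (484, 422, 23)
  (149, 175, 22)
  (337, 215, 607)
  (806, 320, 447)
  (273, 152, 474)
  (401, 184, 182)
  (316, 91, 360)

(23,422,484): 23+422 ≤ 484 → not valid
(22,149,175): 22+149 ≤ 175 → not valid
(215,337,607): 215+337 ≤ 607 → not valid
(320,447,806): 320+447 ≤ 806 → not valid
(152,273,474): 152+273 ≤ 474 → not valid
(182,184,401): 182+184 ≤ 401 → not valid
(91,316,360): 91+316 > 360 → valid
1 of the 7 triples forms a triangle.

1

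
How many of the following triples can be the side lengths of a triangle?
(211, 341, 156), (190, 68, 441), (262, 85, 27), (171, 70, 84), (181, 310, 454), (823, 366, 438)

2

(156,211,341): 156+211 > 341 → valid
(68,190,441): 68+190 ≤ 441 → not valid
(27,85,262): 27+85 ≤ 262 → not valid
(70,84,171): 70+84 ≤ 171 → not valid
(181,310,454): 181+310 > 454 → valid
(366,438,823): 366+438 ≤ 823 → not valid
2 of the 6 triples form a triangle.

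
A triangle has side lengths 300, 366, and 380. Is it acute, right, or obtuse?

acute

Compare the square of the longest side to the sum of squares of the other two: 300² + 366² = 223956 > 144400 = 380².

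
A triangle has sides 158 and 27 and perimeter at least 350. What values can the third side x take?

Triangle inequality alone gives 131 < x < 185.
The perimeter condition gives x ≥ 350 − 158 − 27 = 165.
Intersecting the two: 165 ≤ x < 185.

165 ≤ x < 185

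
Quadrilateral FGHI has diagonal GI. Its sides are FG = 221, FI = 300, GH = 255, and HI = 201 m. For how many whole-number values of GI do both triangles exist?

376

From triangle FGI: 79 < GI < 521.
From triangle HGI: 54 < GI < 456.
Intersection: 79 < GI < 456, so integers 80 through 455: 376 values.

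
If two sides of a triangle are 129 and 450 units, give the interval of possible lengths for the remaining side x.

321 < x < 579

By the triangle inequality, x must be less than 129 + 450 = 579 and greater than |129 − 450| = 321.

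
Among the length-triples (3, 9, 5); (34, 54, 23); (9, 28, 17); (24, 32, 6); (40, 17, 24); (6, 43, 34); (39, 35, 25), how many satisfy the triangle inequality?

(3,5,9): 3+5 ≤ 9 → not valid
(23,34,54): 23+34 > 54 → valid
(9,17,28): 9+17 ≤ 28 → not valid
(6,24,32): 6+24 ≤ 32 → not valid
(17,24,40): 17+24 > 40 → valid
(6,34,43): 6+34 ≤ 43 → not valid
(25,35,39): 25+35 > 39 → valid
3 of the 7 triples form a triangle.

3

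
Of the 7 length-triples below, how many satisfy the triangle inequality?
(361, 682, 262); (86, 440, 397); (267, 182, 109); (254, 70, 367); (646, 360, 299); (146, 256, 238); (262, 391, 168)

(262,361,682): 262+361 ≤ 682 → not valid
(86,397,440): 86+397 > 440 → valid
(109,182,267): 109+182 > 267 → valid
(70,254,367): 70+254 ≤ 367 → not valid
(299,360,646): 299+360 > 646 → valid
(146,238,256): 146+238 > 256 → valid
(168,262,391): 168+262 > 391 → valid
5 of the 7 triples form a triangle.

5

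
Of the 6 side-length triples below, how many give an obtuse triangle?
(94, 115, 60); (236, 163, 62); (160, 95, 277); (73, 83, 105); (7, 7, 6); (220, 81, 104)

1

(94,115,60): 60²+94² = 12436 < 13225 = 115² → obtuse
(236,163,62): 62+163 ≤ 236, not a triangle
(160,95,277): 95+160 ≤ 277, not a triangle
(73,83,105): 73²+83² = 12218 > 11025 = 105² → acute
(7,7,6): 6²+7² = 85 > 49 = 7² → acute
(220,81,104): 81+104 ≤ 220, not a triangle
1 of the 6 is obtuse.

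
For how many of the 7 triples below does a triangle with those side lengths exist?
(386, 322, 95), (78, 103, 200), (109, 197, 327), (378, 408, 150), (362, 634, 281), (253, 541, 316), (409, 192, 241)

5

(95,322,386): 95+322 > 386 → valid
(78,103,200): 78+103 ≤ 200 → not valid
(109,197,327): 109+197 ≤ 327 → not valid
(150,378,408): 150+378 > 408 → valid
(281,362,634): 281+362 > 634 → valid
(253,316,541): 253+316 > 541 → valid
(192,241,409): 192+241 > 409 → valid
5 of the 7 triples form a triangle.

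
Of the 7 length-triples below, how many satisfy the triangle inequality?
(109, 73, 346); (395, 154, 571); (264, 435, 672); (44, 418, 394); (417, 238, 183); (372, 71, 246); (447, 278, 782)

(73,109,346): 73+109 ≤ 346 → not valid
(154,395,571): 154+395 ≤ 571 → not valid
(264,435,672): 264+435 > 672 → valid
(44,394,418): 44+394 > 418 → valid
(183,238,417): 183+238 > 417 → valid
(71,246,372): 71+246 ≤ 372 → not valid
(278,447,782): 278+447 ≤ 782 → not valid
3 of the 7 triples form a triangle.

3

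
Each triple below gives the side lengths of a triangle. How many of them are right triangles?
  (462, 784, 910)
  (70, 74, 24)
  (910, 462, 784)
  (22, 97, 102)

(462,784,910): 462²+784² = 828100 = 910² → right
(70,74,24): 24²+70² = 5476 = 74² → right
(910,462,784): 462²+784² = 828100 = 910² → right
(22,97,102): 22²+97² = 9893 < 10404 = 102² → obtuse
3 of the 4 are right.

3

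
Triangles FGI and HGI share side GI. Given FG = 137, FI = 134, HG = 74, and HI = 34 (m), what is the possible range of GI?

From triangle FGI: |137 − 134| < GI < 137 + 134, i.e. 3 < GI < 271.
From triangle HGI: 40 < GI < 108.
Both must hold, so GI lies in the intersection.

40 < GI < 108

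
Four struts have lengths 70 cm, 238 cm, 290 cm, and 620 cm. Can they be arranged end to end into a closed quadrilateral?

No

For a quadrilateral, each side must be shorter than the sum of the others.
Here the longest side is 620, but the remaining 3 sides sum to only 598.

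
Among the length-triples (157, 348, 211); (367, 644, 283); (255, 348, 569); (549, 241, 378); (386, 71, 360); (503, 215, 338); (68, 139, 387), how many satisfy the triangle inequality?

6

(157,211,348): 157+211 > 348 → valid
(283,367,644): 283+367 > 644 → valid
(255,348,569): 255+348 > 569 → valid
(241,378,549): 241+378 > 549 → valid
(71,360,386): 71+360 > 386 → valid
(215,338,503): 215+338 > 503 → valid
(68,139,387): 68+139 ≤ 387 → not valid
6 of the 7 triples form a triangle.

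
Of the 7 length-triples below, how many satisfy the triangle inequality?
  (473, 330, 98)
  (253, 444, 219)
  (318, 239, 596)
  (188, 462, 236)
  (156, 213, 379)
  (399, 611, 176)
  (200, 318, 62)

1

(98,330,473): 98+330 ≤ 473 → not valid
(219,253,444): 219+253 > 444 → valid
(239,318,596): 239+318 ≤ 596 → not valid
(188,236,462): 188+236 ≤ 462 → not valid
(156,213,379): 156+213 ≤ 379 → not valid
(176,399,611): 176+399 ≤ 611 → not valid
(62,200,318): 62+200 ≤ 318 → not valid
1 of the 7 triples forms a triangle.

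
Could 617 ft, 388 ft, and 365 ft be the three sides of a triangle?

The longest side is 617, and the other two sum to 753.
Since 753 > 617, the triangle inequality holds.

Yes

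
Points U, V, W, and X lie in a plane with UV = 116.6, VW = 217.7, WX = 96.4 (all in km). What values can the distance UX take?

The maximum is all hops collinear in one direction: 116.6 + 217.7 + 96.4 = 430.7.
The longest hop is 217.7; the others sum to 213.0. Folding the others back against it leaves at least 217.7 − 213.0 = 4.7.

4.7 ≤ UX ≤ 430.7 km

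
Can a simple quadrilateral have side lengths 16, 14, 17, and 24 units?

A quadrilateral exists iff every side is shorter than the sum of the others — equivalently, the longest side is less than the sum of the rest.
Longest side 24 < 47 (sum of the remaining 3), so yes.

Yes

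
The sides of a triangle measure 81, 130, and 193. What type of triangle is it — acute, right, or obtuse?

obtuse

Compare the square of the longest side to the sum of squares of the other two: 81² + 130² = 23461 < 37249 = 193².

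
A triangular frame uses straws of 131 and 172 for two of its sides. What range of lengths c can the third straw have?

41 < c < 303

By the triangle inequality, c must be less than 131 + 172 = 303 and greater than |131 − 172| = 41.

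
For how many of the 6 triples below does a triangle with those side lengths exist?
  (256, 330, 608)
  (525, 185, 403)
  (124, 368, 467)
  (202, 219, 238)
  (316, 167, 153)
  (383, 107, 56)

4

(256,330,608): 256+330 ≤ 608 → not valid
(185,403,525): 185+403 > 525 → valid
(124,368,467): 124+368 > 467 → valid
(202,219,238): 202+219 > 238 → valid
(153,167,316): 153+167 > 316 → valid
(56,107,383): 56+107 ≤ 383 → not valid
4 of the 6 triples form a triangle.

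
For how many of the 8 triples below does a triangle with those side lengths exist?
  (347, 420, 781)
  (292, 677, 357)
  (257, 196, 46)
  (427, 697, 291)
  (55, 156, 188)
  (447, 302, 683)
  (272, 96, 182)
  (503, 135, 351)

(347,420,781): 347+420 ≤ 781 → not valid
(292,357,677): 292+357 ≤ 677 → not valid
(46,196,257): 46+196 ≤ 257 → not valid
(291,427,697): 291+427 > 697 → valid
(55,156,188): 55+156 > 188 → valid
(302,447,683): 302+447 > 683 → valid
(96,182,272): 96+182 > 272 → valid
(135,351,503): 135+351 ≤ 503 → not valid
4 of the 8 triples form a triangle.

4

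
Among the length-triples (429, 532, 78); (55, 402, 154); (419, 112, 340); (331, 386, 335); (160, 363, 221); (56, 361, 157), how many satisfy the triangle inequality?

3

(78,429,532): 78+429 ≤ 532 → not valid
(55,154,402): 55+154 ≤ 402 → not valid
(112,340,419): 112+340 > 419 → valid
(331,335,386): 331+335 > 386 → valid
(160,221,363): 160+221 > 363 → valid
(56,157,361): 56+157 ≤ 361 → not valid
3 of the 6 triples form a triangle.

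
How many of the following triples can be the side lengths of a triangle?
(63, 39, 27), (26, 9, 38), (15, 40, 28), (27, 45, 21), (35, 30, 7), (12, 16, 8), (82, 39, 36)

5

(27,39,63): 27+39 > 63 → valid
(9,26,38): 9+26 ≤ 38 → not valid
(15,28,40): 15+28 > 40 → valid
(21,27,45): 21+27 > 45 → valid
(7,30,35): 7+30 > 35 → valid
(8,12,16): 8+12 > 16 → valid
(36,39,82): 36+39 ≤ 82 → not valid
5 of the 7 triples form a triangle.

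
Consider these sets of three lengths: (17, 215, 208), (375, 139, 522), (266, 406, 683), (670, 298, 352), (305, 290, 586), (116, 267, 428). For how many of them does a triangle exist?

2

(17,208,215): 17+208 > 215 → valid
(139,375,522): 139+375 ≤ 522 → not valid
(266,406,683): 266+406 ≤ 683 → not valid
(298,352,670): 298+352 ≤ 670 → not valid
(290,305,586): 290+305 > 586 → valid
(116,267,428): 116+267 ≤ 428 → not valid
2 of the 6 triples form a triangle.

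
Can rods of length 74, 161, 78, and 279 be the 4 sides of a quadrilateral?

A quadrilateral exists iff every side is shorter than the sum of the others — equivalently, the longest side is less than the sum of the rest.
Longest side 279 < 313 (sum of the remaining 3), so yes.

Yes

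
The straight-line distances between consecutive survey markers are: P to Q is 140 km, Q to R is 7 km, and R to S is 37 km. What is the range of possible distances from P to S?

96 ≤ PS ≤ 184 km

The maximum is all hops collinear in one direction: 140 + 7 + 37 = 184.
The longest hop is 140; the others sum to 44. Folding the others back against it leaves at least 140 − 44 = 96.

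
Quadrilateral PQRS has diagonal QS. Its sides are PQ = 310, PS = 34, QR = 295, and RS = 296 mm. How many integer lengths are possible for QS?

From triangle PQS: 276 < QS < 344.
From triangle RQS: 1 < QS < 591.
Intersection: 276 < QS < 344, so integers 277 through 343: 67 values.

67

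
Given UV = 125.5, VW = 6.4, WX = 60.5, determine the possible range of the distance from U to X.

58.6 ≤ UX ≤ 192.4

The maximum is all hops collinear in one direction: 125.5 + 6.4 + 60.5 = 192.4.
The longest hop is 125.5; the others sum to 66.9. Folding the others back against it leaves at least 125.5 − 66.9 = 58.6.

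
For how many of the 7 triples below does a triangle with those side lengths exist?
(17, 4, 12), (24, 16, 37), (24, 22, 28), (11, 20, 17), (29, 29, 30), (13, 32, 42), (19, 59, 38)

5

(4,12,17): 4+12 ≤ 17 → not valid
(16,24,37): 16+24 > 37 → valid
(22,24,28): 22+24 > 28 → valid
(11,17,20): 11+17 > 20 → valid
(29,29,30): 29+29 > 30 → valid
(13,32,42): 13+32 > 42 → valid
(19,38,59): 19+38 ≤ 59 → not valid
5 of the 7 triples form a triangle.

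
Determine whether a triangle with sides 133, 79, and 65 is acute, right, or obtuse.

obtuse

Compare the square of the longest side to the sum of squares of the other two: 65² + 79² = 10466 < 17689 = 133².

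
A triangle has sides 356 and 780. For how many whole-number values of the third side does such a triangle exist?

The third side lies in the open interval (424, 1136).
Integers from 425 to 1135 inclusive: 1135 − 425 + 1 = 711.

711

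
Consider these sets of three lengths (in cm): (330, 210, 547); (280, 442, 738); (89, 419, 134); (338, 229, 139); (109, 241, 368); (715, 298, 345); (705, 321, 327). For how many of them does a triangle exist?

1

(210,330,547): 210+330 ≤ 547 → not valid
(280,442,738): 280+442 ≤ 738 → not valid
(89,134,419): 89+134 ≤ 419 → not valid
(139,229,338): 139+229 > 338 → valid
(109,241,368): 109+241 ≤ 368 → not valid
(298,345,715): 298+345 ≤ 715 → not valid
(321,327,705): 321+327 ≤ 705 → not valid
1 of the 7 triples forms a triangle.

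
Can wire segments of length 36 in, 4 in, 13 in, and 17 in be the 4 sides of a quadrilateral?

No

For a quadrilateral, each side must be shorter than the sum of the others.
Here the longest side is 36, but the remaining 3 sides sum to only 34.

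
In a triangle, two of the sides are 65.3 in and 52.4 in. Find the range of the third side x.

By the triangle inequality, x must be less than 65.3 + 52.4 = 117.7 and greater than |65.3 − 52.4| = 12.9.

12.9 < x < 117.7 (in)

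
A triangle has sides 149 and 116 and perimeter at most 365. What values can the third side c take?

33 < c ≤ 100

Triangle inequality alone gives 33 < c < 265.
The perimeter condition gives c ≤ 365 − 149 − 116 = 100.
Intersecting the two: 33 < c ≤ 100.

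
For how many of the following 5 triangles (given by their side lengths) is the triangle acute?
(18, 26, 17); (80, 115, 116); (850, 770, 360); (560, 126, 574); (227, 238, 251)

2

(18,26,17): 17²+18² = 613 < 676 = 26² → obtuse
(80,115,116): 80²+115² = 19625 > 13456 = 116² → acute
(850,770,360): 360²+770² = 722500 = 850² → right
(560,126,574): 126²+560² = 329476 = 574² → right
(227,238,251): 227²+238² = 108173 > 63001 = 251² → acute
2 of the 5 are acute.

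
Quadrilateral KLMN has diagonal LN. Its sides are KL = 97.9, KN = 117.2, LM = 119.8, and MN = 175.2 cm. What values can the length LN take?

55.4 < LN < 215.1

From triangle KLN: |97.9 − 117.2| < LN < 97.9 + 117.2, i.e. 19.3 < LN < 215.1.
From triangle MLN: 55.4 < LN < 295.0.
Both must hold, so LN lies in the intersection.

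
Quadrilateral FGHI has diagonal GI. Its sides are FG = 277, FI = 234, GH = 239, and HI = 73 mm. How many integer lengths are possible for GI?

145

From triangle FGI: 43 < GI < 511.
From triangle HGI: 166 < GI < 312.
Intersection: 166 < GI < 312, so integers 167 through 311: 145 values.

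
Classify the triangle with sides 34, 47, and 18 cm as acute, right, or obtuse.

Compare the square of the longest side to the sum of squares of the other two: 18² + 34² = 1480 < 2209 = 47².

obtuse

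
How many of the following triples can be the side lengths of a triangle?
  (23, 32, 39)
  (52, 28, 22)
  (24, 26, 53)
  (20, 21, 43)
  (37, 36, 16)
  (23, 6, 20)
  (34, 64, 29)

(23,32,39): 23+32 > 39 → valid
(22,28,52): 22+28 ≤ 52 → not valid
(24,26,53): 24+26 ≤ 53 → not valid
(20,21,43): 20+21 ≤ 43 → not valid
(16,36,37): 16+36 > 37 → valid
(6,20,23): 6+20 > 23 → valid
(29,34,64): 29+34 ≤ 64 → not valid
3 of the 7 triples form a triangle.

3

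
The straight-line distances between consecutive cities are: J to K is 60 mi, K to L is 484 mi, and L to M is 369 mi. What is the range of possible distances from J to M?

The maximum is all hops collinear in one direction: 60 + 484 + 369 = 913.
The longest hop is 484; the others sum to 429. Folding the others back against it leaves at least 484 − 429 = 55.

55 ≤ JM ≤ 913 mi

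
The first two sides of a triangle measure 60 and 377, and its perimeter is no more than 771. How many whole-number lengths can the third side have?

17

Triangle inequality: 317 < x < 437. Perimeter ≤ 771 gives x ≤ 771 − 60 − 377 = 334.
So 317 < x ≤ 334; integers 318 through 334: 17 values.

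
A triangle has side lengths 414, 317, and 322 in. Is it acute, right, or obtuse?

acute

Compare the square of the longest side to the sum of squares of the other two: 317² + 322² = 204173 > 171396 = 414².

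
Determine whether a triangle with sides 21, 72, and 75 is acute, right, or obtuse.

right

Compare the square of the longest side to the sum of squares of the other two: 21² + 72² = 5625 = 75².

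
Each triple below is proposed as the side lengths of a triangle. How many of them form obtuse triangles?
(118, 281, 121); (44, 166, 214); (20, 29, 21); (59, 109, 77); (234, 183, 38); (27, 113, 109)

2

(118,281,121): 118+121 ≤ 281, not a triangle
(44,166,214): 44+166 ≤ 214, not a triangle
(20,29,21): 20²+21² = 841 = 29² → right
(59,109,77): 59²+77² = 9410 < 11881 = 109² → obtuse
(234,183,38): 38+183 ≤ 234, not a triangle
(27,113,109): 27²+109² = 12610 < 12769 = 113² → obtuse
2 of the 6 are obtuse.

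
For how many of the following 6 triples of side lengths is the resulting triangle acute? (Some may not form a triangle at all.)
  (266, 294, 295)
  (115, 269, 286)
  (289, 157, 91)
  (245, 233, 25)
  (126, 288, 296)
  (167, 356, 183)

(266,294,295): 266²+294² = 157192 > 87025 = 295² → acute
(115,269,286): 115²+269² = 85586 > 81796 = 286² → acute
(289,157,91): 91+157 ≤ 289, not a triangle
(245,233,25): 25²+233² = 54914 < 60025 = 245² → obtuse
(126,288,296): 126²+288² = 98820 > 87616 = 296² → acute
(167,356,183): 167+183 ≤ 356, not a triangle
3 of the 6 are acute.

3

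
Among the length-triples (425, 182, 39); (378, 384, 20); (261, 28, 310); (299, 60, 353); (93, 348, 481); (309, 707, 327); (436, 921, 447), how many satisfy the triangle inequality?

(39,182,425): 39+182 ≤ 425 → not valid
(20,378,384): 20+378 > 384 → valid
(28,261,310): 28+261 ≤ 310 → not valid
(60,299,353): 60+299 > 353 → valid
(93,348,481): 93+348 ≤ 481 → not valid
(309,327,707): 309+327 ≤ 707 → not valid
(436,447,921): 436+447 ≤ 921 → not valid
2 of the 7 triples form a triangle.

2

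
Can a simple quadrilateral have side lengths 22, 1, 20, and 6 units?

Yes

A quadrilateral exists iff every side is shorter than the sum of the others — equivalently, the longest side is less than the sum of the rest.
Longest side 22 < 27 (sum of the remaining 3), so yes.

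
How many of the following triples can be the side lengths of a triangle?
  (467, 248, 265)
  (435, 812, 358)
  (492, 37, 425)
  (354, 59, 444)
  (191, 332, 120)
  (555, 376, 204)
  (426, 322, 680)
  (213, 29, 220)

(248,265,467): 248+265 > 467 → valid
(358,435,812): 358+435 ≤ 812 → not valid
(37,425,492): 37+425 ≤ 492 → not valid
(59,354,444): 59+354 ≤ 444 → not valid
(120,191,332): 120+191 ≤ 332 → not valid
(204,376,555): 204+376 > 555 → valid
(322,426,680): 322+426 > 680 → valid
(29,213,220): 29+213 > 220 → valid
4 of the 8 triples form a triangle.

4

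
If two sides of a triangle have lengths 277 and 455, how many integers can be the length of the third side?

The third side lies in the open interval (178, 732).
Integers from 179 to 731 inclusive: 731 − 179 + 1 = 553.

553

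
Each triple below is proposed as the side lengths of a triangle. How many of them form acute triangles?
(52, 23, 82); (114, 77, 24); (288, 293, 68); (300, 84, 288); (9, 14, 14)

2

(52,23,82): 23+52 ≤ 82, not a triangle
(114,77,24): 24+77 ≤ 114, not a triangle
(288,293,68): 68²+288² = 87568 > 85849 = 293² → acute
(300,84,288): 84²+288² = 90000 = 300² → right
(9,14,14): 9²+14² = 277 > 196 = 14² → acute
2 of the 5 are acute.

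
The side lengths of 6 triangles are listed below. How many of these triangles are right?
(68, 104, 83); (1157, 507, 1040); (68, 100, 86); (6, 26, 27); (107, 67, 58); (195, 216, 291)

2

(68,104,83): 68²+83² = 11513 > 10816 = 104² → acute
(1157,507,1040): 507²+1040² = 1338649 = 1157² → right
(68,100,86): 68²+86² = 12020 > 10000 = 100² → acute
(6,26,27): 6²+26² = 712 < 729 = 27² → obtuse
(107,67,58): 58²+67² = 7853 < 11449 = 107² → obtuse
(195,216,291): 195²+216² = 84681 = 291² → right
2 of the 6 are right.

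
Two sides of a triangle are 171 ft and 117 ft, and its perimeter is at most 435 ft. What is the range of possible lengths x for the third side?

54 < x ≤ 147

Triangle inequality alone gives 54 < x < 288.
The perimeter condition gives x ≤ 435 − 171 − 117 = 147.
Intersecting the two: 54 < x ≤ 147.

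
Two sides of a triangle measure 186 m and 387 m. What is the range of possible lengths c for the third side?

201 < c < 573

By the triangle inequality, c must be less than 186 + 387 = 573 and greater than |186 − 387| = 201.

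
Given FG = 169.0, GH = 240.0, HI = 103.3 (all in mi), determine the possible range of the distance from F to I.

0 ≤ FI ≤ 512.3 mi

The maximum is all hops collinear in one direction: 169.0 + 240.0 + 103.3 = 512.3.
The longest hop is 240.0; the others sum to 272.3. Since 240.0 ≤ 272.3, the path can fold back on itself completely, so the minimum distance is 0.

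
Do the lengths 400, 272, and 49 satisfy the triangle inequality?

No

The longest side is 400, but the other two sum to only 321.
321 < 400, so the triangle inequality fails.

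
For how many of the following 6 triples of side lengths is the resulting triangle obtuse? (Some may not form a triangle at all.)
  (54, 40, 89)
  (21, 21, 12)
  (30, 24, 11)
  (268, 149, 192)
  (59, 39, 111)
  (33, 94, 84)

4

(54,40,89): 40²+54² = 4516 < 7921 = 89² → obtuse
(21,21,12): 12²+21² = 585 > 441 = 21² → acute
(30,24,11): 11²+24² = 697 < 900 = 30² → obtuse
(268,149,192): 149²+192² = 59065 < 71824 = 268² → obtuse
(59,39,111): 39+59 ≤ 111, not a triangle
(33,94,84): 33²+84² = 8145 < 8836 = 94² → obtuse
4 of the 6 are obtuse.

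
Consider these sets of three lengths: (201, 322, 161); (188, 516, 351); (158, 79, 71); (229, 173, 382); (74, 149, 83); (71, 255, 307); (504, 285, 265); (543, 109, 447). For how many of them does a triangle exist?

(161,201,322): 161+201 > 322 → valid
(188,351,516): 188+351 > 516 → valid
(71,79,158): 71+79 ≤ 158 → not valid
(173,229,382): 173+229 > 382 → valid
(74,83,149): 74+83 > 149 → valid
(71,255,307): 71+255 > 307 → valid
(265,285,504): 265+285 > 504 → valid
(109,447,543): 109+447 > 543 → valid
7 of the 8 triples form a triangle.

7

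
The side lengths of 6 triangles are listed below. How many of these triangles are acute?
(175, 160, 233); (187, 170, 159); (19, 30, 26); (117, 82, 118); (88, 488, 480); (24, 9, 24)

(175,160,233): 160²+175² = 56225 > 54289 = 233² → acute
(187,170,159): 159²+170² = 54181 > 34969 = 187² → acute
(19,30,26): 19²+26² = 1037 > 900 = 30² → acute
(117,82,118): 82²+117² = 20413 > 13924 = 118² → acute
(88,488,480): 88²+480² = 238144 = 488² → right
(24,9,24): 9²+24² = 657 > 576 = 24² → acute
5 of the 6 are acute.

5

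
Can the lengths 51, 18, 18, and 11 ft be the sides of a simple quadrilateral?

No

For a quadrilateral, each side must be shorter than the sum of the others.
Here the longest side is 51, but the remaining 3 sides sum to only 47.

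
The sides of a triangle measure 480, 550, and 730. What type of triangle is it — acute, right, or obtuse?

right

Compare the square of the longest side to the sum of squares of the other two: 480² + 550² = 532900 = 730².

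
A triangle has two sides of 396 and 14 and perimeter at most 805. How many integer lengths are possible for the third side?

Triangle inequality: 382 < x < 410. Perimeter ≤ 805 gives x ≤ 805 − 396 − 14 = 395.
So 382 < x ≤ 395; integers 383 through 395: 13 values.

13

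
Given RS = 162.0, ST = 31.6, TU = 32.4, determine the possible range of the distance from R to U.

The maximum is all hops collinear in one direction: 162.0 + 31.6 + 32.4 = 226.0.
The longest hop is 162.0; the others sum to 64.0. Folding the others back against it leaves at least 162.0 − 64.0 = 98.0.

98.0 ≤ RU ≤ 226.0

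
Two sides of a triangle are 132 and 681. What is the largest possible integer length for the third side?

812

The third side must be strictly less than 132 + 681 = 813.
The largest integer below 813 is 812.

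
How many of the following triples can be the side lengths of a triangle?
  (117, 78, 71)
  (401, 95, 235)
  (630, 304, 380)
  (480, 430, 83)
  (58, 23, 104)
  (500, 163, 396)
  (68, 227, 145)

4

(71,78,117): 71+78 > 117 → valid
(95,235,401): 95+235 ≤ 401 → not valid
(304,380,630): 304+380 > 630 → valid
(83,430,480): 83+430 > 480 → valid
(23,58,104): 23+58 ≤ 104 → not valid
(163,396,500): 163+396 > 500 → valid
(68,145,227): 68+145 ≤ 227 → not valid
4 of the 7 triples form a triangle.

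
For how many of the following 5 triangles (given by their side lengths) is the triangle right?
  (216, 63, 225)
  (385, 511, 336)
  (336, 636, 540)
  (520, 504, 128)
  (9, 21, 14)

(216,63,225): 63²+216² = 50625 = 225² → right
(385,511,336): 336²+385² = 261121 = 511² → right
(336,636,540): 336²+540² = 404496 = 636² → right
(520,504,128): 128²+504² = 270400 = 520² → right
(9,21,14): 9²+14² = 277 < 441 = 21² → obtuse
4 of the 5 are right.

4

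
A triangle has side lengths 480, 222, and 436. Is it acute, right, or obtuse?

Compare the square of the longest side to the sum of squares of the other two: 222² + 436² = 239380 > 230400 = 480².

acute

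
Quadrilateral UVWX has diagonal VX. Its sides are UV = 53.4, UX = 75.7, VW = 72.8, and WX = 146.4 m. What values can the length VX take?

From triangle UVX: |53.4 − 75.7| < VX < 53.4 + 75.7, i.e. 22.3 < VX < 129.1.
From triangle WVX: 73.6 < VX < 219.2.
Both must hold, so VX lies in the intersection.

73.6 < VX < 129.1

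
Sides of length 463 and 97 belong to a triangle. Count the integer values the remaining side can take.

193

The third side lies in the open interval (366, 560).
Integers from 367 to 559 inclusive: 559 − 367 + 1 = 193.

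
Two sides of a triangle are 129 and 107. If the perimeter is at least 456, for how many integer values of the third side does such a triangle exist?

Triangle inequality: 22 < x < 236. Perimeter ≥ 456 gives x ≥ 456 − 129 − 107 = 220.
So 220 ≤ x < 236; integers 220 through 235: 16 values.

16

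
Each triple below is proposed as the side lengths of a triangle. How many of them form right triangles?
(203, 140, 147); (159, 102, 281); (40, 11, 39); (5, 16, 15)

1

(203,140,147): 140²+147² = 41209 = 203² → right
(159,102,281): 102+159 ≤ 281, not a triangle
(40,11,39): 11²+39² = 1642 > 1600 = 40² → acute
(5,16,15): 5²+15² = 250 < 256 = 16² → obtuse
1 of the 4 is right.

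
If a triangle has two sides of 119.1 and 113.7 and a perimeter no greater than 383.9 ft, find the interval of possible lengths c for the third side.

5.4 < c ≤ 151.1

Triangle inequality alone gives 5.4 < c < 232.8.
The perimeter condition gives c ≤ 383.9 − 119.1 − 113.7 = 151.1.
Intersecting the two: 5.4 < c ≤ 151.1.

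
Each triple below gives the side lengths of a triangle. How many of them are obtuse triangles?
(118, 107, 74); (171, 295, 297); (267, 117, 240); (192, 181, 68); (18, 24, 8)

(118,107,74): 74²+107² = 16925 > 13924 = 118² → acute
(171,295,297): 171²+295² = 116266 > 88209 = 297² → acute
(267,117,240): 117²+240² = 71289 = 267² → right
(192,181,68): 68²+181² = 37385 > 36864 = 192² → acute
(18,24,8): 8²+18² = 388 < 576 = 24² → obtuse
1 of the 5 is obtuse.

1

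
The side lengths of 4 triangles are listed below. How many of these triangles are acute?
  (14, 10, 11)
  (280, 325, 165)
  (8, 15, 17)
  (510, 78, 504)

(14,10,11): 10²+11² = 221 > 196 = 14² → acute
(280,325,165): 165²+280² = 105625 = 325² → right
(8,15,17): 8²+15² = 289 = 17² → right
(510,78,504): 78²+504² = 260100 = 510² → right
1 of the 4 is acute.

1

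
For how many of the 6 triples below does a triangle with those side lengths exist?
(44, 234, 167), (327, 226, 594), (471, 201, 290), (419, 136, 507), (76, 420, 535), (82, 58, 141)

(44,167,234): 44+167 ≤ 234 → not valid
(226,327,594): 226+327 ≤ 594 → not valid
(201,290,471): 201+290 > 471 → valid
(136,419,507): 136+419 > 507 → valid
(76,420,535): 76+420 ≤ 535 → not valid
(58,82,141): 58+82 ≤ 141 → not valid
2 of the 6 triples form a triangle.

2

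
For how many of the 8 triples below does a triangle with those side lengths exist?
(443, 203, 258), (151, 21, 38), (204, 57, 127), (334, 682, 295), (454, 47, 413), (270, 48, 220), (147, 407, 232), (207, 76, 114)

(203,258,443): 203+258 > 443 → valid
(21,38,151): 21+38 ≤ 151 → not valid
(57,127,204): 57+127 ≤ 204 → not valid
(295,334,682): 295+334 ≤ 682 → not valid
(47,413,454): 47+413 > 454 → valid
(48,220,270): 48+220 ≤ 270 → not valid
(147,232,407): 147+232 ≤ 407 → not valid
(76,114,207): 76+114 ≤ 207 → not valid
2 of the 8 triples form a triangle.

2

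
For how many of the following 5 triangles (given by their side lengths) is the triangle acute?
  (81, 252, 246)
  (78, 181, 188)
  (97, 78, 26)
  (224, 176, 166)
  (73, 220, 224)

4

(81,252,246): 81²+246² = 67077 > 63504 = 252² → acute
(78,181,188): 78²+181² = 38845 > 35344 = 188² → acute
(97,78,26): 26²+78² = 6760 < 9409 = 97² → obtuse
(224,176,166): 166²+176² = 58532 > 50176 = 224² → acute
(73,220,224): 73²+220² = 53729 > 50176 = 224² → acute
4 of the 5 are acute.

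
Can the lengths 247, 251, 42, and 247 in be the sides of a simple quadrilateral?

Yes

A quadrilateral exists iff every side is shorter than the sum of the others — equivalently, the longest side is less than the sum of the rest.
Longest side 251 < 536 (sum of the remaining 3), so yes.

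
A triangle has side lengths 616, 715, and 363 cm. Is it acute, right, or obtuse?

Compare the square of the longest side to the sum of squares of the other two: 363² + 616² = 511225 = 715².

right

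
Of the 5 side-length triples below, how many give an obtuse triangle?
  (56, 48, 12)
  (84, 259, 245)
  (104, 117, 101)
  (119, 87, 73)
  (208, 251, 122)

3

(56,48,12): 12²+48² = 2448 < 3136 = 56² → obtuse
(84,259,245): 84²+245² = 67081 = 259² → right
(104,117,101): 101²+104² = 21017 > 13689 = 117² → acute
(119,87,73): 73²+87² = 12898 < 14161 = 119² → obtuse
(208,251,122): 122²+208² = 58148 < 63001 = 251² → obtuse
3 of the 5 are obtuse.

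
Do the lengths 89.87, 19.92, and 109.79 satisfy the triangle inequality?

No

The two shorter sides sum to 109.79, exactly equal to the longest side 109.79.
That gives only a degenerate (flat) triangle — the inequality must be strict.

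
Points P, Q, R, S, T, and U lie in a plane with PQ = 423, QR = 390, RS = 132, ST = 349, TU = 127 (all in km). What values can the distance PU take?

0 ≤ PU ≤ 1421 km

The maximum is all hops collinear in one direction: 423 + 390 + 132 + 349 + 127 = 1421.
The longest hop is 423; the others sum to 998. Since 423 ≤ 998, the path can fold back on itself completely, so the minimum distance is 0.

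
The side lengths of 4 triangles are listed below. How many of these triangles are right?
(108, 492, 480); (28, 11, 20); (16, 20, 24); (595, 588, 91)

2

(108,492,480): 108²+480² = 242064 = 492² → right
(28,11,20): 11²+20² = 521 < 784 = 28² → obtuse
(16,20,24): 16²+20² = 656 > 576 = 24² → acute
(595,588,91): 91²+588² = 354025 = 595² → right
2 of the 4 are right.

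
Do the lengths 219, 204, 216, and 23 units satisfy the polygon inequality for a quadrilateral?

A quadrilateral exists iff every side is shorter than the sum of the others — equivalently, the longest side is less than the sum of the rest.
Longest side 219 < 443 (sum of the remaining 3), so yes.

Yes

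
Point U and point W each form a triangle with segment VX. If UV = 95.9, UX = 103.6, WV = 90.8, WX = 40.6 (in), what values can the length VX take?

From triangle UVX: |95.9 − 103.6| < VX < 95.9 + 103.6, i.e. 7.7 < VX < 199.5.
From triangle WVX: 50.2 < VX < 131.4.
Both must hold, so VX lies in the intersection.

50.2 < VX < 131.4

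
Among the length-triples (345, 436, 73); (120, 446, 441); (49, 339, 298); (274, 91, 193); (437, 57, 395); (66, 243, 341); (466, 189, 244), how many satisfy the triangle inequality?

(73,345,436): 73+345 ≤ 436 → not valid
(120,441,446): 120+441 > 446 → valid
(49,298,339): 49+298 > 339 → valid
(91,193,274): 91+193 > 274 → valid
(57,395,437): 57+395 > 437 → valid
(66,243,341): 66+243 ≤ 341 → not valid
(189,244,466): 189+244 ≤ 466 → not valid
4 of the 7 triples form a triangle.

4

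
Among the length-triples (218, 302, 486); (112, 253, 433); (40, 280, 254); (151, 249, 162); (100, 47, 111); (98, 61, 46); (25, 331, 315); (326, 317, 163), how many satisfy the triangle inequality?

(218,302,486): 218+302 > 486 → valid
(112,253,433): 112+253 ≤ 433 → not valid
(40,254,280): 40+254 > 280 → valid
(151,162,249): 151+162 > 249 → valid
(47,100,111): 47+100 > 111 → valid
(46,61,98): 46+61 > 98 → valid
(25,315,331): 25+315 > 331 → valid
(163,317,326): 163+317 > 326 → valid
7 of the 8 triples form a triangle.

7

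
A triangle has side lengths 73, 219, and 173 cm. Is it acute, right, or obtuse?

obtuse

Compare the square of the longest side to the sum of squares of the other two: 73² + 173² = 35258 < 47961 = 219².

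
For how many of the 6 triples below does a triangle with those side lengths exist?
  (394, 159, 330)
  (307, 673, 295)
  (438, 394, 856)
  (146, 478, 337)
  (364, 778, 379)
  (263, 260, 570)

2

(159,330,394): 159+330 > 394 → valid
(295,307,673): 295+307 ≤ 673 → not valid
(394,438,856): 394+438 ≤ 856 → not valid
(146,337,478): 146+337 > 478 → valid
(364,379,778): 364+379 ≤ 778 → not valid
(260,263,570): 260+263 ≤ 570 → not valid
2 of the 6 triples form a triangle.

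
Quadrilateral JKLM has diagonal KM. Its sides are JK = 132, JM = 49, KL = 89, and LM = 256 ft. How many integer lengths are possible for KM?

From triangle JKM: 83 < KM < 181.
From triangle LKM: 167 < KM < 345.
Intersection: 167 < KM < 181, so integers 168 through 180: 13 values.

13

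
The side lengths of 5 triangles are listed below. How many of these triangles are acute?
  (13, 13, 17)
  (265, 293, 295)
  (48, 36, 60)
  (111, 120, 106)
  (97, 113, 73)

(13,13,17): 13²+13² = 338 > 289 = 17² → acute
(265,293,295): 265²+293² = 156074 > 87025 = 295² → acute
(48,36,60): 36²+48² = 3600 = 60² → right
(111,120,106): 106²+111² = 23557 > 14400 = 120² → acute
(97,113,73): 73²+97² = 14738 > 12769 = 113² → acute
4 of the 5 are acute.

4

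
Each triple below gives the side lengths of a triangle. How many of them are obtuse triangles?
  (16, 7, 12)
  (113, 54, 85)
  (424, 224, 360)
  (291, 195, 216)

2

(16,7,12): 7²+12² = 193 < 256 = 16² → obtuse
(113,54,85): 54²+85² = 10141 < 12769 = 113² → obtuse
(424,224,360): 224²+360² = 179776 = 424² → right
(291,195,216): 195²+216² = 84681 = 291² → right
2 of the 4 are obtuse.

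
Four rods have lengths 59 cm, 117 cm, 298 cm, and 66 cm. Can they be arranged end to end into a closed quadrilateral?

No

For a quadrilateral, each side must be shorter than the sum of the others.
Here the longest side is 298, but the remaining 3 sides sum to only 242.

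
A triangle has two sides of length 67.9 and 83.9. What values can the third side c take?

16.0 < c < 151.8

By the triangle inequality, c must be less than 67.9 + 83.9 = 151.8 and greater than |67.9 − 83.9| = 16.0.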